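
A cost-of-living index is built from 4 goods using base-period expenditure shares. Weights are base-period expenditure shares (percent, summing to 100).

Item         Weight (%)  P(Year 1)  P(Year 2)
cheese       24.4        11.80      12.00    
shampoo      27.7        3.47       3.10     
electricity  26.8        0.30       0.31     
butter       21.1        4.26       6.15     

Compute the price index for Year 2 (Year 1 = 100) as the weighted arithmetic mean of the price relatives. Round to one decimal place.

107.7

cheese: 24.4 × (12.00/11.80) = 24.4 × 1.016949 = 24.8136
shampoo: 27.7 × (3.10/3.47) = 27.7 × 0.893372 = 24.7464
electricity: 26.8 × (0.31/0.30) = 26.8 × 1.033333 = 27.6933
butter: 21.1 × (6.15/4.26) = 21.1 × 1.443662 = 30.4613
Index = Σ wᵢ·(p₁ᵢ/p₀ᵢ) = 24.8136 + 24.7464 + 27.6933 + 30.4613 = 107.7146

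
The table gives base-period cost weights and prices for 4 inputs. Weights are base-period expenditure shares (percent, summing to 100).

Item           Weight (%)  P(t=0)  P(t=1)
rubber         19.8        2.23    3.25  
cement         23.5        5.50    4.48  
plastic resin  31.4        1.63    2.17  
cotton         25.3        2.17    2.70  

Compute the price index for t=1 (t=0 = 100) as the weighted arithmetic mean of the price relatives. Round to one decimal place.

rubber: 19.8 × (3.25/2.23) = 19.8 × 1.457399 = 28.8565
cement: 23.5 × (4.48/5.50) = 23.5 × 0.814545 = 19.1418
plastic resin: 31.4 × (2.17/1.63) = 31.4 × 1.331288 = 41.8025
cotton: 25.3 × (2.70/2.17) = 25.3 × 1.244240 = 31.4793
Index = Σ wᵢ·(p₁ᵢ/p₀ᵢ) = 28.8565 + 19.1418 + 41.8025 + 31.4793 = 121.2800

121.3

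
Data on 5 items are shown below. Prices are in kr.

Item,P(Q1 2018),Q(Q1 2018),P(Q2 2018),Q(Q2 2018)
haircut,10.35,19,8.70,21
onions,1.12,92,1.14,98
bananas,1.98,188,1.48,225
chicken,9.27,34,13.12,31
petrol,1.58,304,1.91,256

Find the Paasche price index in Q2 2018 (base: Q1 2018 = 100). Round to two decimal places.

Paasche price index uses current-period quantities as weights.
ΣP(Q2 2018)·Q(Q2 2018) = 8.70×21 + 1.14×98 + 1.48×225 + 13.12×31 + 1.91×256 = 182.7 + 111.72 + 333 + 406.72 + 488.96 = 1523.1
ΣP(Q1 2018)·Q(Q2 2018) = 10.35×21 + 1.12×98 + 1.98×225 + 9.27×31 + 1.58×256 = 217.35 + 109.76 + 445.5 + 287.37 + 404.48 = 1464.46
Index = 1523.1 / 1464.46 × 100 = 104.0042

104.00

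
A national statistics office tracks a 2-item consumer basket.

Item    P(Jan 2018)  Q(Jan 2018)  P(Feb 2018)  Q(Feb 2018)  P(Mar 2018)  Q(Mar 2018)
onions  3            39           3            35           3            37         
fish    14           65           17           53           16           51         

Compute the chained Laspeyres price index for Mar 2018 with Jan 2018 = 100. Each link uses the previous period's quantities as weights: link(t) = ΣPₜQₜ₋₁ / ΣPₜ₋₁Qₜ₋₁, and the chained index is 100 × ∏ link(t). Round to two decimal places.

Link Jan 2018→Feb 2018:
ΣP(Feb 2018)Q(Jan 2018) = 3×39 + 17×65 = 117 + 1105 = 1222
ΣP(Jan 2018)Q(Jan 2018) = 3×39 + 14×65 = 117 + 910 = 1027
link = 1222/1027 = 1.189873
Link Feb 2018→Mar 2018:
ΣP(Mar 2018)Q(Feb 2018) = 3×35 + 16×53 = 105 + 848 = 953
ΣP(Feb 2018)Q(Feb 2018) = 3×35 + 17×53 = 105 + 901 = 1006
link = 953/1006 = 0.947316
Chained index = 100 × 1.189873 × 0.947316 = 112.7186

112.72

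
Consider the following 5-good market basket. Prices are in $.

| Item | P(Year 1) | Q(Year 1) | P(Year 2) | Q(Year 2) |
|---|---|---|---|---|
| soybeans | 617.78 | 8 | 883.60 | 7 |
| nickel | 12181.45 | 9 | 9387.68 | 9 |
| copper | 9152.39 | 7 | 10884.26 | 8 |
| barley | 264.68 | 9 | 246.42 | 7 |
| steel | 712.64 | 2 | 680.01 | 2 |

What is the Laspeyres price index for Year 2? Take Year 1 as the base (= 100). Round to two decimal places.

93.90

Laspeyres price index uses base-period quantities as weights.
ΣP(Year 2)·Q(Year 1) = 883.60×8 + 9387.68×9 + 10884.26×7 + 246.42×9 + 680.01×2 = 7068.8 + 84489.12 + 76189.82 + 2217.78 + 1360.02 = 171325.54
ΣP(Year 1)·Q(Year 1) = 617.78×8 + 12181.45×9 + 9152.39×7 + 264.68×9 + 712.64×2 = 4942.24 + 109633.05 + 64066.73 + 2382.12 + 1425.28 = 182449.42
Index = 171325.54 / 182449.42 × 100 = 93.9030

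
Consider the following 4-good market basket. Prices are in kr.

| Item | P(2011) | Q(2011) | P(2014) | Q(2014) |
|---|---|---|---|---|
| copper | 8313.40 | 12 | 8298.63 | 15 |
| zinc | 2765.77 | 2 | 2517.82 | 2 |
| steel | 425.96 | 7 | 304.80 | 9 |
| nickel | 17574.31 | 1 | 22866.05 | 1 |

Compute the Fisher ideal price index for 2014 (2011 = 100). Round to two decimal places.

102.65

Laspeyres component (base-period weights):
ΣP(2014)Q(2011) = 8298.63×12 + 2517.82×2 + 304.80×7 + 22866.05×1 = 99583.56 + 5035.64 + 2133.6 + 22866.05 = 129618.85
ΣP(2011)Q(2011) = 8313.40×12 + 2765.77×2 + 425.96×7 + 17574.31×1 = 99760.8 + 5531.54 + 2981.72 + 17574.31 = 125848.37
L = 129618.85 / 125848.37 × 100 = 102.9960
Paasche component (current-period weights):
ΣP(2014)Q(2014) = 8298.63×15 + 2517.82×2 + 304.80×9 + 22866.05×1 = 124479.45 + 5035.64 + 2743.2 + 22866.05 = 155124.34
ΣP(2011)Q(2014) = 8313.40×15 + 2765.77×2 + 425.96×9 + 17574.31×1 = 124701 + 5531.54 + 3833.64 + 17574.31 = 151640.49
P = 155124.34 / 151640.49 × 100 = 102.2974
Fisher = √(L × P) = √(102.9960 × 102.2974) = 102.6462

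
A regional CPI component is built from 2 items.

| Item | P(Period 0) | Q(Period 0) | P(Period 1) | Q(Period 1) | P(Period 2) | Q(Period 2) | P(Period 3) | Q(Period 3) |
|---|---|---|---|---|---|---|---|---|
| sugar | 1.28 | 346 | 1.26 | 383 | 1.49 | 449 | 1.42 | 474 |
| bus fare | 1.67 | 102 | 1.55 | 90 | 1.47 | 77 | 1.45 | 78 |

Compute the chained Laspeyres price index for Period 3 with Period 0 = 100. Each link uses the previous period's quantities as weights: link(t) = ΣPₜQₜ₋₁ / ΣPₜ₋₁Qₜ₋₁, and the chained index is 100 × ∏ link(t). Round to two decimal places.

Link Period 0→Period 1:
ΣP(Period 1)Q(Period 0) = 1.26×346 + 1.55×102 = 435.96 + 158.1 = 594.06
ΣP(Period 0)Q(Period 0) = 1.28×346 + 1.67×102 = 442.88 + 170.34 = 613.22
link = 594.06/613.22 = 0.968755
Link Period 1→Period 2:
ΣP(Period 2)Q(Period 1) = 1.49×383 + 1.47×90 = 570.67 + 132.3 = 702.97
ΣP(Period 1)Q(Period 1) = 1.26×383 + 1.55×90 = 482.58 + 139.5 = 622.08
link = 702.97/622.08 = 1.130032
Link Period 2→Period 3:
ΣP(Period 3)Q(Period 2) = 1.42×449 + 1.45×77 = 637.58 + 111.65 = 749.23
ΣP(Period 2)Q(Period 2) = 1.49×449 + 1.47×77 = 669.01 + 113.19 = 782.2
link = 749.23/782.2 = 0.957850
Chained index = 100 × 0.968755 × 1.130032 × 0.957850 = 104.8581

104.86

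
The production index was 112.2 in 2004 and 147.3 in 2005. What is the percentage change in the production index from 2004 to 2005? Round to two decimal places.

Change = (147.3 − 112.2) / 112.2 × 100
       = 35.1 / 112.2 × 100 = 31.2834%

31.28%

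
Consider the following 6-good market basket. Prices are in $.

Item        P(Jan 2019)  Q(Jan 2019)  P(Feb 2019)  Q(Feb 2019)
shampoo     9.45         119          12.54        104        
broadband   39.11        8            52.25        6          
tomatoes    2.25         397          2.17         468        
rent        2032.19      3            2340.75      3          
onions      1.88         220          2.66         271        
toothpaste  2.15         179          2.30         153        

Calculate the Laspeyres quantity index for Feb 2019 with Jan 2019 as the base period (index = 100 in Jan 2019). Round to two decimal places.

99.78

Laspeyres quantity index uses base-period prices as weights.
ΣP(Jan 2019)·Q(Feb 2019) = 9.45×104 + 39.11×6 + 2.25×468 + 2032.19×3 + 1.88×271 + 2.15×153 = 982.8 + 234.66 + 1053 + 6096.57 + 509.48 + 328.95 = 9205.46
ΣP(Jan 2019)·Q(Jan 2019) = 9.45×119 + 39.11×8 + 2.25×397 + 2032.19×3 + 1.88×220 + 2.15×179 = 1124.55 + 312.88 + 893.25 + 6096.57 + 413.6 + 384.85 = 9225.7
Index = 9205.46 / 9225.7 × 100 = 99.7806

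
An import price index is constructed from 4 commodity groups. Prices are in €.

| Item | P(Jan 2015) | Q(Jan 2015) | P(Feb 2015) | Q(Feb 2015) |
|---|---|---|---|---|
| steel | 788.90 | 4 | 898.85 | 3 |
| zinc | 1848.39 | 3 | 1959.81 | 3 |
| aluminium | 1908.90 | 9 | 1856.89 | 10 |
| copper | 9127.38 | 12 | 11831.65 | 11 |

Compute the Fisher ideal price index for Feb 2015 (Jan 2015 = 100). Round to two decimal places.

Laspeyres component (base-period weights):
ΣP(Feb 2015)Q(Jan 2015) = 898.85×4 + 1959.81×3 + 1856.89×9 + 11831.65×12 = 3595.4 + 5879.43 + 16712.01 + 141979.8 = 168166.64
ΣP(Jan 2015)Q(Jan 2015) = 788.90×4 + 1848.39×3 + 1908.90×9 + 9127.38×12 = 3155.6 + 5545.17 + 17180.1 + 109528.56 = 135409.43
L = 168166.64 / 135409.43 × 100 = 124.1912
Paasche component (current-period weights):
ΣP(Feb 2015)Q(Feb 2015) = 898.85×3 + 1959.81×3 + 1856.89×10 + 11831.65×11 = 2696.55 + 5879.43 + 18568.9 + 130148.15 = 157293.03
ΣP(Jan 2015)Q(Feb 2015) = 788.90×3 + 1848.39×3 + 1908.90×10 + 9127.38×11 = 2366.7 + 5545.17 + 19089 + 100401.18 = 127402.05
P = 157293.03 / 127402.05 × 100 = 123.4619
Fisher = √(L × P) = √(124.1912 × 123.4619) = 123.8260

123.83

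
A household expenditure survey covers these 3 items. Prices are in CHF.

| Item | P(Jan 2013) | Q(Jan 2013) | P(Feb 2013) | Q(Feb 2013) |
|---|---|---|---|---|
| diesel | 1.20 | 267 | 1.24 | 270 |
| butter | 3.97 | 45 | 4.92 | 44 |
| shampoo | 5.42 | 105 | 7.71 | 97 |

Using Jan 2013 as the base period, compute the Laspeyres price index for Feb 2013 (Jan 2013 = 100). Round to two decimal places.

127.51

Laspeyres price index uses base-period quantities as weights.
ΣP(Feb 2013)·Q(Jan 2013) = 1.24×267 + 4.92×45 + 7.71×105 = 331.08 + 221.4 + 809.55 = 1362.03
ΣP(Jan 2013)·Q(Jan 2013) = 1.20×267 + 3.97×45 + 5.42×105 = 320.4 + 178.65 + 569.1 = 1068.15
Index = 1362.03 / 1068.15 × 100 = 127.5130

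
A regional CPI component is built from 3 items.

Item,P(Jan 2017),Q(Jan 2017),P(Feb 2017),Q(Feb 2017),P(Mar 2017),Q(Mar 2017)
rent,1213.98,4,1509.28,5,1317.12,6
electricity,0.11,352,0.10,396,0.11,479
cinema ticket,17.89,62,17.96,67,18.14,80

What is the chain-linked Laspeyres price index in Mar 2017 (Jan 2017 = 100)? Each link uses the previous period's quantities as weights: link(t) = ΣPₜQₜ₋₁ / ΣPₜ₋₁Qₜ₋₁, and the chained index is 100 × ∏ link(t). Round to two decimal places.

Link Jan 2017→Feb 2017:
ΣP(Feb 2017)Q(Jan 2017) = 1509.28×4 + 0.10×352 + 17.96×62 = 6037.12 + 35.2 + 1113.52 = 7185.84
ΣP(Jan 2017)Q(Jan 2017) = 1213.98×4 + 0.11×352 + 17.89×62 = 4855.92 + 38.72 + 1109.18 = 6003.82
link = 7185.84/6003.82 = 1.196878
Link Feb 2017→Mar 2017:
ΣP(Mar 2017)Q(Feb 2017) = 1317.12×5 + 0.11×396 + 18.14×67 = 6585.6 + 43.56 + 1215.38 = 7844.54
ΣP(Feb 2017)Q(Feb 2017) = 1509.28×5 + 0.10×396 + 17.96×67 = 7546.4 + 39.6 + 1203.32 = 8789.32
link = 7844.54/8789.32 = 0.892508
Chained index = 100 × 1.196878 × 0.892508 = 106.8223

106.82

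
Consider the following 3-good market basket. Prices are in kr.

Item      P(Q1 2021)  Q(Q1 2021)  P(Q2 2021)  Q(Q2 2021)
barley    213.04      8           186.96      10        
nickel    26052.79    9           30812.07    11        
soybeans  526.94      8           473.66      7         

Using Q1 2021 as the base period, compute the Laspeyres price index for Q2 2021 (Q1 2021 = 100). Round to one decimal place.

Laspeyres price index uses base-period quantities as weights.
ΣP(Q2 2021)·Q(Q1 2021) = 186.96×8 + 30812.07×9 + 473.66×8 = 1495.68 + 277308.63 + 3789.28 = 282593.59
ΣP(Q1 2021)·Q(Q1 2021) = 213.04×8 + 26052.79×9 + 526.94×8 = 1704.32 + 234475.11 + 4215.52 = 240394.95
Index = 282593.59 / 240394.95 × 100 = 117.5539

117.6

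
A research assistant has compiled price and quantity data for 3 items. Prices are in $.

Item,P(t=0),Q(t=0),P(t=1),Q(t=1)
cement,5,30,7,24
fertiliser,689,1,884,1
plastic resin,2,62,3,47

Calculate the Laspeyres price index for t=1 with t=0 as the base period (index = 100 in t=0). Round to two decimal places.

132.92

Laspeyres price index uses base-period quantities as weights.
ΣP(t=1)·Q(t=0) = 7×30 + 884×1 + 3×62 = 210 + 884 + 186 = 1280
ΣP(t=0)·Q(t=0) = 5×30 + 689×1 + 2×62 = 150 + 689 + 124 = 963
Index = 1280 / 963 × 100 = 132.9180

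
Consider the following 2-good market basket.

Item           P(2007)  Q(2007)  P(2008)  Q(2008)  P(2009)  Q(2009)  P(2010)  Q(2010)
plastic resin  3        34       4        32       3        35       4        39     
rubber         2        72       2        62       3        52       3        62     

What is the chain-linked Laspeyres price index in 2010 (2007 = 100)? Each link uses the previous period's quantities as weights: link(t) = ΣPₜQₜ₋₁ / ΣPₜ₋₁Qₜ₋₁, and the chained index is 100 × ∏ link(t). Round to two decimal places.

144.45

Link 2007→2008:
ΣP(2008)Q(2007) = 4×34 + 2×72 = 136 + 144 = 280
ΣP(2007)Q(2007) = 3×34 + 2×72 = 102 + 144 = 246
link = 280/246 = 1.138211
Link 2008→2009:
ΣP(2009)Q(2008) = 3×32 + 3×62 = 96 + 186 = 282
ΣP(2008)Q(2008) = 4×32 + 2×62 = 128 + 124 = 252
link = 282/252 = 1.119048
Link 2009→2010:
ΣP(2010)Q(2009) = 4×35 + 3×52 = 140 + 156 = 296
ΣP(2009)Q(2009) = 3×35 + 3×52 = 105 + 156 = 261
link = 296/261 = 1.134100
Chained index = 100 × 1.138211 × 1.119048 × 1.134100 = 144.4517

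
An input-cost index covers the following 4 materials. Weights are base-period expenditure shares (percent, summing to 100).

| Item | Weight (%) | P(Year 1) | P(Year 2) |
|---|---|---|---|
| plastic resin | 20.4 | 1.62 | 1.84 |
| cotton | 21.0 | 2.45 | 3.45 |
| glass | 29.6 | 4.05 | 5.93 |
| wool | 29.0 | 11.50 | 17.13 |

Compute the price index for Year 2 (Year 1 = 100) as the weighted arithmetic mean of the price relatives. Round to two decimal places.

plastic resin: 20.4 × (1.84/1.62) = 20.4 × 1.135802 = 23.1704
cotton: 21.0 × (3.45/2.45) = 21.0 × 1.408163 = 29.5714
glass: 29.6 × (5.93/4.05) = 29.6 × 1.464198 = 43.3402
wool: 29.0 × (17.13/11.50) = 29.0 × 1.489565 = 43.1974
Index = Σ wᵢ·(p₁ᵢ/p₀ᵢ) = 23.1704 + 29.5714 + 43.3402 + 43.1974 = 139.2794

139.28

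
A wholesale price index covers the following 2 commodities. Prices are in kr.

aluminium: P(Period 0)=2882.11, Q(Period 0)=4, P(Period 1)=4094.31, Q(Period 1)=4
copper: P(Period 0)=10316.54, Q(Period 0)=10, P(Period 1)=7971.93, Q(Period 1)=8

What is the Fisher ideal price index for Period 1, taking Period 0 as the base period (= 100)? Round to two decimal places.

84.50

Laspeyres component (base-period weights):
ΣP(Period 1)Q(Period 0) = 4094.31×4 + 7971.93×10 = 16377.24 + 79719.3 = 96096.54
ΣP(Period 0)Q(Period 0) = 2882.11×4 + 10316.54×10 = 11528.44 + 103165.4 = 114693.84
L = 96096.54 / 114693.84 × 100 = 83.7853
Paasche component (current-period weights):
ΣP(Period 1)Q(Period 1) = 4094.31×4 + 7971.93×8 = 16377.24 + 63775.44 = 80152.68
ΣP(Period 0)Q(Period 1) = 2882.11×4 + 10316.54×8 = 11528.44 + 82532.32 = 94060.76
P = 80152.68 / 94060.76 × 100 = 85.2137
Fisher = √(L × P) = √(83.7853 × 85.2137) = 84.4965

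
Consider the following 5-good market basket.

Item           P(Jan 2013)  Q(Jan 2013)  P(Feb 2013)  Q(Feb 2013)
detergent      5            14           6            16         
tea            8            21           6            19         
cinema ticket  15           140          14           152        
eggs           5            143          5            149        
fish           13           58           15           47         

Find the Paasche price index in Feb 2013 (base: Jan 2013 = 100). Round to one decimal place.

97.9

Paasche price index uses current-period quantities as weights.
ΣP(Feb 2013)·Q(Feb 2013) = 6×16 + 6×19 + 14×152 + 5×149 + 15×47 = 96 + 114 + 2128 + 745 + 705 = 3788
ΣP(Jan 2013)·Q(Feb 2013) = 5×16 + 8×19 + 15×152 + 5×149 + 13×47 = 80 + 152 + 2280 + 745 + 611 = 3868
Index = 3788 / 3868 × 100 = 97.9317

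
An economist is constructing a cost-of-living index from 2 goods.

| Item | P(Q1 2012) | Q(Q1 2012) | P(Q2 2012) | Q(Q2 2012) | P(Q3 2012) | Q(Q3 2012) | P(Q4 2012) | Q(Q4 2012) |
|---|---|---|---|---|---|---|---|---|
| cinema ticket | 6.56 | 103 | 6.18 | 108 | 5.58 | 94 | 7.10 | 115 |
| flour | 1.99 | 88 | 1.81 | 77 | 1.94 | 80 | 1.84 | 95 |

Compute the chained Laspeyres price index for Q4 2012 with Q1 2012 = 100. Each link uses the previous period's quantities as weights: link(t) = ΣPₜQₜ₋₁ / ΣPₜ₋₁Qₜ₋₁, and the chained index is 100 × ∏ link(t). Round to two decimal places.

104.49

Link Q1 2012→Q2 2012:
ΣP(Q2 2012)Q(Q1 2012) = 6.18×103 + 1.81×88 = 636.54 + 159.28 = 795.82
ΣP(Q1 2012)Q(Q1 2012) = 6.56×103 + 1.99×88 = 675.68 + 175.12 = 850.8
link = 795.82/850.8 = 0.935378
Link Q2 2012→Q3 2012:
ΣP(Q3 2012)Q(Q2 2012) = 5.58×108 + 1.94×77 = 602.64 + 149.38 = 752.02
ΣP(Q2 2012)Q(Q2 2012) = 6.18×108 + 1.81×77 = 667.44 + 139.37 = 806.81
link = 752.02/806.81 = 0.932091
Link Q3 2012→Q4 2012:
ΣP(Q4 2012)Q(Q3 2012) = 7.10×94 + 1.84×80 = 667.4 + 147.2 = 814.6
ΣP(Q3 2012)Q(Q3 2012) = 5.58×94 + 1.94×80 = 524.52 + 155.2 = 679.72
link = 814.6/679.72 = 1.198435
Chained index = 100 × 0.935378 × 0.932091 × 1.198435 = 104.4864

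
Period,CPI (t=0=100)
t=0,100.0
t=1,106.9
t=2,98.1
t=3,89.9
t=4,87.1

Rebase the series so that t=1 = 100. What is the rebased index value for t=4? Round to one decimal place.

Rebased(t=4) = 87.1 / 106.9 × 100 = 81.4780

81.5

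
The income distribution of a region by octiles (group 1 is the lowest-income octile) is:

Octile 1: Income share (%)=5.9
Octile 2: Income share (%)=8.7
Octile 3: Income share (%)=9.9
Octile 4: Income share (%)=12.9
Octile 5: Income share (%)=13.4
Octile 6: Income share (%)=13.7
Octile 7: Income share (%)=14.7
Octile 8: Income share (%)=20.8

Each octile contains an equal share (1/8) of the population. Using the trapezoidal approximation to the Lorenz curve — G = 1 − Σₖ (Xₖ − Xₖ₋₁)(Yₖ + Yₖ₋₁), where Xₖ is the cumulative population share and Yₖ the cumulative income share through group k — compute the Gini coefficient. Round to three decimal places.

0.183

Cumulative income shares Yₖ: 0.0590, 0.1460, 0.2450, 0.3740, 0.5080, 0.6450, 0.7920, 1.0000
Σ (Xₖ−Xₖ₋₁)(Yₖ+Yₖ₋₁) = (1/8)(0.0590+0.0000) + (1/8)(0.1460+0.0590) + (1/8)(0.2450+0.1460) + (1/8)(0.3740+0.2450) + (1/8)(0.5080+0.3740) + (1/8)(0.6450+0.5080) + (1/8)(0.7920+0.6450) + (1/8)(1.0000+0.7920)
  = 0.0074 + 0.0256 + 0.0489 + 0.0774 + 0.1103 + 0.1441 + 0.1796 + 0.2240 = 0.8173
G = 1 − 0.8173 = 0.1827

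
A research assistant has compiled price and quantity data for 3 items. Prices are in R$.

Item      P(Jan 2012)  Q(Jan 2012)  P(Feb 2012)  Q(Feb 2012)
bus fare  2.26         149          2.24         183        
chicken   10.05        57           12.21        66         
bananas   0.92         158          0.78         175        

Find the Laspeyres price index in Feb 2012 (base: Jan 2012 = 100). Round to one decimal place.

109.3

Laspeyres price index uses base-period quantities as weights.
ΣP(Feb 2012)·Q(Jan 2012) = 2.24×149 + 12.21×57 + 0.78×158 = 333.76 + 695.97 + 123.24 = 1152.97
ΣP(Jan 2012)·Q(Jan 2012) = 2.26×149 + 10.05×57 + 0.92×158 = 336.74 + 572.85 + 145.36 = 1054.95
Index = 1152.97 / 1054.95 × 100 = 109.2914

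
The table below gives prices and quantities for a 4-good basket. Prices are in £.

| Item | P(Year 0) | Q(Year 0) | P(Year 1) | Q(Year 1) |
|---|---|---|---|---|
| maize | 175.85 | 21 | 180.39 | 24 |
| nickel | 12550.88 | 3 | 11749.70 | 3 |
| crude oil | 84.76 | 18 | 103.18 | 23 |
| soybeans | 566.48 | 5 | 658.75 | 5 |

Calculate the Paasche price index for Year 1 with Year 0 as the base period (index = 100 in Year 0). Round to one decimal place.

Paasche price index uses current-period quantities as weights.
ΣP(Year 1)·Q(Year 1) = 180.39×24 + 11749.70×3 + 103.18×23 + 658.75×5 = 4329.36 + 35249.1 + 2373.14 + 3293.75 = 45245.35
ΣP(Year 0)·Q(Year 1) = 175.85×24 + 12550.88×3 + 84.76×23 + 566.48×5 = 4220.4 + 37652.64 + 1949.48 + 2832.4 = 46654.92
Index = 45245.35 / 46654.92 × 100 = 96.9787

97.0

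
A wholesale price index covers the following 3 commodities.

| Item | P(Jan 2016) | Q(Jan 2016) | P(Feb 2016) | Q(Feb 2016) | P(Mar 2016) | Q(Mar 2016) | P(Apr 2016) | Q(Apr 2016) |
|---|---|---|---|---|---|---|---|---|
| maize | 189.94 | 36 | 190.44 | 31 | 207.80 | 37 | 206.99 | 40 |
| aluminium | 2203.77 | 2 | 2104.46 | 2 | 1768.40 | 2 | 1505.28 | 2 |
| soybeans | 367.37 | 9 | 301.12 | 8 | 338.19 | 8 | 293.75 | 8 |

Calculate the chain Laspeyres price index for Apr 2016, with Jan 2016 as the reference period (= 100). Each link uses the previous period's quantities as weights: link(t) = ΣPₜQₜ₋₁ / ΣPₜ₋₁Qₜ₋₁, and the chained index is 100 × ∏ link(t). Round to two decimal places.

89.61

Link Jan 2016→Feb 2016:
ΣP(Feb 2016)Q(Jan 2016) = 190.44×36 + 2104.46×2 + 301.12×9 = 6855.84 + 4208.92 + 2710.08 = 13774.84
ΣP(Jan 2016)Q(Jan 2016) = 189.94×36 + 2203.77×2 + 367.37×9 = 6837.84 + 4407.54 + 3306.33 = 14551.71
link = 13774.84/14551.71 = 0.946613
Link Feb 2016→Mar 2016:
ΣP(Mar 2016)Q(Feb 2016) = 207.80×31 + 1768.40×2 + 338.19×8 = 6441.8 + 3536.8 + 2705.52 = 12684.12
ΣP(Feb 2016)Q(Feb 2016) = 190.44×31 + 2104.46×2 + 301.12×8 = 5903.64 + 4208.92 + 2408.96 = 12521.52
link = 12684.12/12521.52 = 1.012986
Link Mar 2016→Apr 2016:
ΣP(Apr 2016)Q(Mar 2016) = 206.99×37 + 1505.28×2 + 293.75×8 = 7658.63 + 3010.56 + 2350 = 13019.19
ΣP(Mar 2016)Q(Mar 2016) = 207.80×37 + 1768.40×2 + 338.19×8 = 7688.6 + 3536.8 + 2705.52 = 13930.92
link = 13019.19/13930.92 = 0.934553
Chained index = 100 × 0.946613 × 1.012986 × 0.934553 = 89.6149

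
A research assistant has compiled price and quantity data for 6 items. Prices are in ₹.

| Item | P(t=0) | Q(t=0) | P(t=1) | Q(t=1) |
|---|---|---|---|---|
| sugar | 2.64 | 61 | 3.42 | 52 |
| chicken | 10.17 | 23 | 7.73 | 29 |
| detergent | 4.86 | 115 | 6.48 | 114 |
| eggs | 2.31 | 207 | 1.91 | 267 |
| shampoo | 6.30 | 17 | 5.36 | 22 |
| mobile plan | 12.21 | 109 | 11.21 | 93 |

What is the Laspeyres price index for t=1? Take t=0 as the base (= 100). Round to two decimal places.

98.95

Laspeyres price index uses base-period quantities as weights.
ΣP(t=1)·Q(t=0) = 3.42×61 + 7.73×23 + 6.48×115 + 1.91×207 + 5.36×17 + 11.21×109 = 208.62 + 177.79 + 745.2 + 395.37 + 91.12 + 1221.89 = 2839.99
ΣP(t=0)·Q(t=0) = 2.64×61 + 10.17×23 + 4.86×115 + 2.31×207 + 6.30×17 + 12.21×109 = 161.04 + 233.91 + 558.9 + 478.17 + 107.1 + 1330.89 = 2870.01
Index = 2839.99 / 2870.01 × 100 = 98.9540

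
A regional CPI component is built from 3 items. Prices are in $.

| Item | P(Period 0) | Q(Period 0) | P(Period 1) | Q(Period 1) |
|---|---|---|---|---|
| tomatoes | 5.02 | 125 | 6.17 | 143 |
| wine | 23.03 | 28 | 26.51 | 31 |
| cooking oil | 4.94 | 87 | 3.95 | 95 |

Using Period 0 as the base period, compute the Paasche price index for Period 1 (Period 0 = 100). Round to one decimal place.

Paasche price index uses current-period quantities as weights.
ΣP(Period 1)·Q(Period 1) = 6.17×143 + 26.51×31 + 3.95×95 = 882.31 + 821.81 + 375.25 = 2079.37
ΣP(Period 0)·Q(Period 1) = 5.02×143 + 23.03×31 + 4.94×95 = 717.86 + 713.93 + 469.3 = 1901.09
Index = 2079.37 / 1901.09 × 100 = 109.3778

109.4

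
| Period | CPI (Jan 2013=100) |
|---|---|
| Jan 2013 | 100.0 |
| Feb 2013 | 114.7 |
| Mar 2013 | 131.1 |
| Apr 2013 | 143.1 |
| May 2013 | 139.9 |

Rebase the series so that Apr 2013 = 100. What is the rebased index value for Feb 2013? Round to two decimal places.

80.15

Rebased(Feb 2013) = 114.7 / 143.1 × 100 = 80.1537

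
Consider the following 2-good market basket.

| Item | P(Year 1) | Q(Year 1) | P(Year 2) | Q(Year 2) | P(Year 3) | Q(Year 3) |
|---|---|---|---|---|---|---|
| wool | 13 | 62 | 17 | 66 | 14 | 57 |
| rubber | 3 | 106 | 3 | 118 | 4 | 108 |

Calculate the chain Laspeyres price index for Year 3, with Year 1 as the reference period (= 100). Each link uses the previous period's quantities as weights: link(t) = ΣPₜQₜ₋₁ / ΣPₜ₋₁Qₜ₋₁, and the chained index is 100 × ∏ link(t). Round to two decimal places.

Link Year 1→Year 2:
ΣP(Year 2)Q(Year 1) = 17×62 + 3×106 = 1054 + 318 = 1372
ΣP(Year 1)Q(Year 1) = 13×62 + 3×106 = 806 + 318 = 1124
link = 1372/1124 = 1.220641
Link Year 2→Year 3:
ΣP(Year 3)Q(Year 2) = 14×66 + 4×118 = 924 + 472 = 1396
ΣP(Year 2)Q(Year 2) = 17×66 + 3×118 = 1122 + 354 = 1476
link = 1396/1476 = 0.945799
Chained index = 100 × 1.220641 × 0.945799 = 115.4481

115.45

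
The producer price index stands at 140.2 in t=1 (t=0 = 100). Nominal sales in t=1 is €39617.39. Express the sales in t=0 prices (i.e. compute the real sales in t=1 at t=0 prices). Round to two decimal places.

28257.77

Real = Nominal ÷ (Index/100) = 39617.39 ÷ (140.2/100)
     = 39617.39 ÷ 1.402 = 28257.7675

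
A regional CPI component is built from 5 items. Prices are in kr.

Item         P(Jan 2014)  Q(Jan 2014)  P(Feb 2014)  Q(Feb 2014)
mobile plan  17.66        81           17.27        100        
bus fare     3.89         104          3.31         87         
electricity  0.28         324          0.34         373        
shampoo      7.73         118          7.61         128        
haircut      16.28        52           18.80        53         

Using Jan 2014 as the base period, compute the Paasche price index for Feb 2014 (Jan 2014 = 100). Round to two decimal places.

101.26

Paasche price index uses current-period quantities as weights.
ΣP(Feb 2014)·Q(Feb 2014) = 17.27×100 + 3.31×87 + 0.34×373 + 7.61×128 + 18.80×53 = 1727 + 287.97 + 126.82 + 974.08 + 996.4 = 4112.27
ΣP(Jan 2014)·Q(Feb 2014) = 17.66×100 + 3.89×87 + 0.28×373 + 7.73×128 + 16.28×53 = 1766 + 338.43 + 104.44 + 989.44 + 862.84 = 4061.15
Index = 4112.27 / 4061.15 × 100 = 101.2588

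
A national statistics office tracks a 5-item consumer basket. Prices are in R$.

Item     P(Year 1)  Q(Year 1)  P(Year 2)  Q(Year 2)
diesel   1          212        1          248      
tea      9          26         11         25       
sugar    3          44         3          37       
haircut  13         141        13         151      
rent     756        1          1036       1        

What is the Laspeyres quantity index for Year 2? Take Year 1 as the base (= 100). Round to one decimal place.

Laspeyres quantity index uses base-period prices as weights.
ΣP(Year 1)·Q(Year 2) = 1×248 + 9×25 + 3×37 + 13×151 + 756×1 = 248 + 225 + 111 + 1963 + 756 = 3303
ΣP(Year 1)·Q(Year 1) = 1×212 + 9×26 + 3×44 + 13×141 + 756×1 = 212 + 234 + 132 + 1833 + 756 = 3167
Index = 3303 / 3167 × 100 = 104.2943

104.3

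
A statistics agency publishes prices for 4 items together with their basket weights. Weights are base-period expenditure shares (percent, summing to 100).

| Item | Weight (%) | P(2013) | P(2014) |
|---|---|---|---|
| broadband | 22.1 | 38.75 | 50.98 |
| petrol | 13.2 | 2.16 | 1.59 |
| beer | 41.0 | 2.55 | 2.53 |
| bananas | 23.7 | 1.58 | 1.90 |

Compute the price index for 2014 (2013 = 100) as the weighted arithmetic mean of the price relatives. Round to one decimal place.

108.0

broadband: 22.1 × (50.98/38.75) = 22.1 × 1.315613 = 29.0750
petrol: 13.2 × (1.59/2.16) = 13.2 × 0.736111 = 9.7167
beer: 41.0 × (2.53/2.55) = 41.0 × 0.992157 = 40.6784
bananas: 23.7 × (1.90/1.58) = 23.7 × 1.202532 = 28.5000
Index = Σ wᵢ·(p₁ᵢ/p₀ᵢ) = 29.0750 + 9.7167 + 40.6784 + 28.5000 = 107.9701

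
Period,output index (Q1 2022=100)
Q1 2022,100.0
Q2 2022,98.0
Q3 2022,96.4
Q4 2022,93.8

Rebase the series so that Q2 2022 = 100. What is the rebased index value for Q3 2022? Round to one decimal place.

Rebased(Q3 2022) = 96.4 / 98.0 × 100 = 98.3673

98.4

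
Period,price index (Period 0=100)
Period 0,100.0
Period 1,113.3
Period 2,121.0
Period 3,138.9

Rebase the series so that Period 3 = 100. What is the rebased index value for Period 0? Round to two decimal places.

Rebased(Period 0) = 100.0 / 138.9 × 100 = 71.9942

71.99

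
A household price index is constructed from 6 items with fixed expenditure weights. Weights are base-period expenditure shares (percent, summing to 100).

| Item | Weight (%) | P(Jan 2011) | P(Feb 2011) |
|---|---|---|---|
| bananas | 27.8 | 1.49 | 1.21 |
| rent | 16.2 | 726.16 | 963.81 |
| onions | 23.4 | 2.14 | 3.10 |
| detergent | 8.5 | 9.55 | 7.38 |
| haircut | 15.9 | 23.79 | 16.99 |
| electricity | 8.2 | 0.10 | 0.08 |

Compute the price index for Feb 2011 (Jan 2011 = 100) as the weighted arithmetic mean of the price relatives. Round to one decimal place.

102.5

bananas: 27.8 × (1.21/1.49) = 27.8 × 0.812081 = 22.5758
rent: 16.2 × (963.81/726.16) = 16.2 × 1.327269 = 21.5018
onions: 23.4 × (3.10/2.14) = 23.4 × 1.448598 = 33.8972
detergent: 8.5 × (7.38/9.55) = 8.5 × 0.772775 = 6.5686
haircut: 15.9 × (16.99/23.79) = 15.9 × 0.714166 = 11.3552
electricity: 8.2 × (0.08/0.10) = 8.2 × 0.800000 = 6.5600
Index = Σ wᵢ·(p₁ᵢ/p₀ᵢ) = 22.5758 + 21.5018 + 33.8972 + 6.5686 + 11.3552 + 6.5600 = 102.4586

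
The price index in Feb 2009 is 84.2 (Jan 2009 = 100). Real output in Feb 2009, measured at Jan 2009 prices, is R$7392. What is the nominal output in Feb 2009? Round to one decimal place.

Nominal = Real × (Index/100) = 7392 × (84.2/100)
        = 7392 × 0.842 = 6224.0640

6224.1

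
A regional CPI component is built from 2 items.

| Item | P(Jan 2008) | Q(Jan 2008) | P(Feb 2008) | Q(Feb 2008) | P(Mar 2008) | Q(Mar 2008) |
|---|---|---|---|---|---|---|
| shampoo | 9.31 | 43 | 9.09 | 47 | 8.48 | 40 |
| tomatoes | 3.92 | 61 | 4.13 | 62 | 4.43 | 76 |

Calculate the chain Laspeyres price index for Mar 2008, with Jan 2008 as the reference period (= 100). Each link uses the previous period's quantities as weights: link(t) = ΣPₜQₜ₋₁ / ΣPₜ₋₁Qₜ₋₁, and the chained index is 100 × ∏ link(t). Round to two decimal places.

99.04

Link Jan 2008→Feb 2008:
ΣP(Feb 2008)Q(Jan 2008) = 9.09×43 + 4.13×61 = 390.87 + 251.93 = 642.8
ΣP(Jan 2008)Q(Jan 2008) = 9.31×43 + 3.92×61 = 400.33 + 239.12 = 639.45
link = 642.8/639.45 = 1.005239
Link Feb 2008→Mar 2008:
ΣP(Mar 2008)Q(Feb 2008) = 8.48×47 + 4.43×62 = 398.56 + 274.66 = 673.22
ΣP(Feb 2008)Q(Feb 2008) = 9.09×47 + 4.13×62 = 427.23 + 256.06 = 683.29
link = 673.22/683.29 = 0.985262
Chained index = 100 × 1.005239 × 0.985262 = 99.0424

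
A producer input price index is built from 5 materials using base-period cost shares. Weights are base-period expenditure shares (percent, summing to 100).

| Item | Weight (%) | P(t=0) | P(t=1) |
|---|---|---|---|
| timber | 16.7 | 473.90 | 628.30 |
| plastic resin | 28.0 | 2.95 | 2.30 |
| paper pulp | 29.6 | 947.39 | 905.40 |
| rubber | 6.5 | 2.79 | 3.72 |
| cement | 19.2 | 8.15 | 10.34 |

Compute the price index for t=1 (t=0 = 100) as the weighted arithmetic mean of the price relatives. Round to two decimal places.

105.29

timber: 16.7 × (628.30/473.90) = 16.7 × 1.325807 = 22.1410
plastic resin: 28.0 × (2.30/2.95) = 28.0 × 0.779661 = 21.8305
paper pulp: 29.6 × (905.40/947.39) = 29.6 × 0.955678 = 28.2881
rubber: 6.5 × (3.72/2.79) = 6.5 × 1.333333 = 8.6667
cement: 19.2 × (10.34/8.15) = 19.2 × 1.268712 = 24.3593
Index = Σ wᵢ·(p₁ᵢ/p₀ᵢ) = 22.1410 + 21.8305 + 28.2881 + 8.6667 + 24.3593 = 105.2855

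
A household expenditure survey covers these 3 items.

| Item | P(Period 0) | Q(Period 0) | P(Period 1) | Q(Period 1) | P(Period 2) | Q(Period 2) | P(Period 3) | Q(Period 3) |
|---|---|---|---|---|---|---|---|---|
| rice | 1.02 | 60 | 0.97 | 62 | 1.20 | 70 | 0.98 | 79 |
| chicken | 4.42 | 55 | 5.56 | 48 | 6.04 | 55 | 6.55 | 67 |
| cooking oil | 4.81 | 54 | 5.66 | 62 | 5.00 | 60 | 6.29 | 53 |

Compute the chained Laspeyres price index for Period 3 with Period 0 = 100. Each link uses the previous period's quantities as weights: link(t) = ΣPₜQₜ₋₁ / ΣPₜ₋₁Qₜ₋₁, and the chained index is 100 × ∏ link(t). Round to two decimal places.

132.94

Link Period 0→Period 1:
ΣP(Period 1)Q(Period 0) = 0.97×60 + 5.56×55 + 5.66×54 = 58.2 + 305.8 + 305.64 = 669.64
ΣP(Period 0)Q(Period 0) = 1.02×60 + 4.42×55 + 4.81×54 = 61.2 + 243.1 + 259.74 = 564.04
link = 669.64/564.04 = 1.187221
Link Period 1→Period 2:
ΣP(Period 2)Q(Period 1) = 1.20×62 + 6.04×48 + 5.00×62 = 74.4 + 289.92 + 310 = 674.32
ΣP(Period 1)Q(Period 1) = 0.97×62 + 5.56×48 + 5.66×62 = 60.14 + 266.88 + 350.92 = 677.94
link = 674.32/677.94 = 0.994660
Link Period 2→Period 3:
ΣP(Period 3)Q(Period 2) = 0.98×70 + 6.55×55 + 6.29×60 = 68.6 + 360.25 + 377.4 = 806.25
ΣP(Period 2)Q(Period 2) = 1.20×70 + 6.04×55 + 5.00×60 = 84 + 332.2 + 300 = 716.2
link = 806.25/716.2 = 1.125733
Chained index = 100 × 1.187221 × 0.994660 × 1.125733 = 132.9357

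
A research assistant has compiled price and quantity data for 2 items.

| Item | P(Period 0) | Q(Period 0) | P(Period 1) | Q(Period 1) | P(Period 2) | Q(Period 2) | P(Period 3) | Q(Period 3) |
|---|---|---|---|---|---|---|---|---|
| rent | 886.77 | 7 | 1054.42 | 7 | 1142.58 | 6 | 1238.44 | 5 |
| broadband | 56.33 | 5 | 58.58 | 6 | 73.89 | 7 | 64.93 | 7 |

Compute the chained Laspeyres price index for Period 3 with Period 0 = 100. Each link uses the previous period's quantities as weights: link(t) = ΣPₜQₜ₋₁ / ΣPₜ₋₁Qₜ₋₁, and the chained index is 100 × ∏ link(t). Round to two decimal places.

138.07

Link Period 0→Period 1:
ΣP(Period 1)Q(Period 0) = 1054.42×7 + 58.58×5 = 7380.94 + 292.9 = 7673.84
ΣP(Period 0)Q(Period 0) = 886.77×7 + 56.33×5 = 6207.39 + 281.65 = 6489.04
link = 7673.84/6489.04 = 1.182585
Link Period 1→Period 2:
ΣP(Period 2)Q(Period 1) = 1142.58×7 + 73.89×6 = 7998.06 + 443.34 = 8441.4
ΣP(Period 1)Q(Period 1) = 1054.42×7 + 58.58×6 = 7380.94 + 351.48 = 7732.42
link = 8441.4/7732.42 = 1.091689
Link Period 2→Period 3:
ΣP(Period 3)Q(Period 2) = 1238.44×6 + 64.93×7 = 7430.64 + 454.51 = 7885.15
ΣP(Period 2)Q(Period 2) = 1142.58×6 + 73.89×7 = 6855.48 + 517.23 = 7372.71
link = 7885.15/7372.71 = 1.069505
Chained index = 100 × 1.182585 × 1.091689 × 1.069505 = 138.0747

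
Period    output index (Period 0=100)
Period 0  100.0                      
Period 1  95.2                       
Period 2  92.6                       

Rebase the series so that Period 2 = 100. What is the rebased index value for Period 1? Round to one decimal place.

102.8

Rebased(Period 1) = 95.2 / 92.6 × 100 = 102.8078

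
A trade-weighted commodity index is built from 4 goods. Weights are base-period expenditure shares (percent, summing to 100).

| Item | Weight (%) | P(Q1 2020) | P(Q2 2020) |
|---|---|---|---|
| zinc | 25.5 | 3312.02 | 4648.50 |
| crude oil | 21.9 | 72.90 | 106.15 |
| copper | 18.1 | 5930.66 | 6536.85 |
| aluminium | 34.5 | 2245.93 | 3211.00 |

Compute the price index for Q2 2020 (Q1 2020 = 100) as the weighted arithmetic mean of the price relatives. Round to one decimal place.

zinc: 25.5 × (4648.50/3312.02) = 25.5 × 1.403524 = 35.7899
crude oil: 21.9 × (106.15/72.90) = 21.9 × 1.456104 = 31.8887
copper: 18.1 × (6536.85/5930.66) = 18.1 × 1.102213 = 19.9501
aluminium: 34.5 × (3211.00/2245.93) = 34.5 × 1.429697 = 49.3246
Index = Σ wᵢ·(p₁ᵢ/p₀ᵢ) = 35.7899 + 31.8887 + 19.9501 + 49.3246 = 136.9532

137.0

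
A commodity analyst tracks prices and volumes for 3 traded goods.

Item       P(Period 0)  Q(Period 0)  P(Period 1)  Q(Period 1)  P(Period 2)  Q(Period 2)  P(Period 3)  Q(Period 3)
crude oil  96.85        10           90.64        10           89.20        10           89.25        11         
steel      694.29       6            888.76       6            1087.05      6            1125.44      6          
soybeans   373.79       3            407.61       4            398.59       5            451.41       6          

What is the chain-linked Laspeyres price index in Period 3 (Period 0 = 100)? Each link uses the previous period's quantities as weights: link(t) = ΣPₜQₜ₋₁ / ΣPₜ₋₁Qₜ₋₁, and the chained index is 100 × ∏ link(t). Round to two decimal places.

143.73

Link Period 0→Period 1:
ΣP(Period 1)Q(Period 0) = 90.64×10 + 888.76×6 + 407.61×3 = 906.4 + 5332.56 + 1222.83 = 7461.79
ΣP(Period 0)Q(Period 0) = 96.85×10 + 694.29×6 + 373.79×3 = 968.5 + 4165.74 + 1121.37 = 6255.61
link = 7461.79/6255.61 = 1.192816
Link Period 1→Period 2:
ΣP(Period 2)Q(Period 1) = 89.20×10 + 1087.05×6 + 398.59×4 = 892 + 6522.3 + 1594.36 = 9008.66
ΣP(Period 1)Q(Period 1) = 90.64×10 + 888.76×6 + 407.61×4 = 906.4 + 5332.56 + 1630.44 = 7869.4
link = 9008.66/7869.4 = 1.144771
Link Period 2→Period 3:
ΣP(Period 3)Q(Period 2) = 89.25×10 + 1125.44×6 + 451.41×5 = 892.5 + 6752.64 + 2257.05 = 9902.19
ΣP(Period 2)Q(Period 2) = 89.20×10 + 1087.05×6 + 398.59×5 = 892 + 6522.3 + 1992.95 = 9407.25
link = 9902.19/9407.25 = 1.052613
Chained index = 100 × 1.192816 × 1.144771 × 1.052613 = 143.7343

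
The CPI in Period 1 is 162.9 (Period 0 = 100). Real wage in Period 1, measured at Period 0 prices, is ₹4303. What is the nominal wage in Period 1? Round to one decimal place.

Nominal = Real × (Index/100) = 4303 × (162.9/100)
        = 4303 × 1.629 = 7009.5870

7009.6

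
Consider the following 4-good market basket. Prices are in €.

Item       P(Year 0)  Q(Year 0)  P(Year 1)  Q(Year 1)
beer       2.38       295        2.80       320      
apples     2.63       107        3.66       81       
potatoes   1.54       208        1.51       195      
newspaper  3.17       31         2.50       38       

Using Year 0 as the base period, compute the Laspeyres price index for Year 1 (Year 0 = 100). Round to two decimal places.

114.77

Laspeyres price index uses base-period quantities as weights.
ΣP(Year 1)·Q(Year 0) = 2.80×295 + 3.66×107 + 1.51×208 + 2.50×31 = 826 + 391.62 + 314.08 + 77.5 = 1609.2
ΣP(Year 0)·Q(Year 0) = 2.38×295 + 2.63×107 + 1.54×208 + 3.17×31 = 702.1 + 281.41 + 320.32 + 98.27 = 1402.1
Index = 1609.2 / 1402.1 × 100 = 114.7707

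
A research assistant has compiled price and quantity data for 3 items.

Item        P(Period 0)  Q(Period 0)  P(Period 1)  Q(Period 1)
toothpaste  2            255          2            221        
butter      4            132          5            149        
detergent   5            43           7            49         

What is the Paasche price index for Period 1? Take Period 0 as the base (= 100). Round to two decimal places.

119.25

Paasche price index uses current-period quantities as weights.
ΣP(Period 1)·Q(Period 1) = 2×221 + 5×149 + 7×49 = 442 + 745 + 343 = 1530
ΣP(Period 0)·Q(Period 1) = 2×221 + 4×149 + 5×49 = 442 + 596 + 245 = 1283
Index = 1530 / 1283 × 100 = 119.2518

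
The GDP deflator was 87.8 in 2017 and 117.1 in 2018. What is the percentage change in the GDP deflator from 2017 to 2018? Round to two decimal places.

Change = (117.1 − 87.8) / 87.8 × 100
       = 29.3 / 87.8 × 100 = 33.3713%

33.37%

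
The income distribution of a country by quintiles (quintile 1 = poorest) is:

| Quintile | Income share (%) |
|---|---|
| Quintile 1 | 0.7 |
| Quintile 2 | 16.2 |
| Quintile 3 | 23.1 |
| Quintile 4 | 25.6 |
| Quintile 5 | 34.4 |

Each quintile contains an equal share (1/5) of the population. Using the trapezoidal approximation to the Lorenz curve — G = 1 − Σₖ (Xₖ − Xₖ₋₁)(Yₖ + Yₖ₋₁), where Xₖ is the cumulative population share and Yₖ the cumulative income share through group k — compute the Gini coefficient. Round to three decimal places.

0.307

Cumulative income shares Yₖ: 0.0070, 0.1690, 0.4000, 0.6560, 1.0000
Σ (Xₖ−Xₖ₋₁)(Yₖ+Yₖ₋₁) = (1/5)(0.0070+0.0000) + (1/5)(0.1690+0.0070) + (1/5)(0.4000+0.1690) + (1/5)(0.6560+0.4000) + (1/5)(1.0000+0.6560)
  = 0.0014 + 0.0352 + 0.1138 + 0.2112 + 0.3312 = 0.6928
G = 1 − 0.6928 = 0.3072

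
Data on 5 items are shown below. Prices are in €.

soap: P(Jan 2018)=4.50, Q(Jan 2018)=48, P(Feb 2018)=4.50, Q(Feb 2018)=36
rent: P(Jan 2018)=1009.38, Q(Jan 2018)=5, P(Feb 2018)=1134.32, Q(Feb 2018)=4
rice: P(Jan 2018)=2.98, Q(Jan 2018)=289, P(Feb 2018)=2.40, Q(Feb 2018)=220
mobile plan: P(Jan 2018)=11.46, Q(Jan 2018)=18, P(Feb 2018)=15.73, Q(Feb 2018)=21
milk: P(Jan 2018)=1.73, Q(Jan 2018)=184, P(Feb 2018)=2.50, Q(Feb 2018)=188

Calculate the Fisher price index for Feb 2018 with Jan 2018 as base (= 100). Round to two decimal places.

Laspeyres component (base-period weights):
ΣP(Feb 2018)Q(Jan 2018) = 4.50×48 + 1134.32×5 + 2.40×289 + 15.73×18 + 2.50×184 = 216 + 5671.6 + 693.6 + 283.14 + 460 = 7324.34
ΣP(Jan 2018)Q(Jan 2018) = 4.50×48 + 1009.38×5 + 2.98×289 + 11.46×18 + 1.73×184 = 216 + 5046.9 + 861.22 + 206.28 + 318.32 = 6648.72
L = 7324.34 / 6648.72 × 100 = 110.1617
Paasche component (current-period weights):
ΣP(Feb 2018)Q(Feb 2018) = 4.50×36 + 1134.32×4 + 2.40×220 + 15.73×21 + 2.50×188 = 162 + 4537.28 + 528 + 330.33 + 470 = 6027.61
ΣP(Jan 2018)Q(Feb 2018) = 4.50×36 + 1009.38×4 + 2.98×220 + 11.46×21 + 1.73×188 = 162 + 4037.52 + 655.6 + 240.66 + 325.24 = 5421.02
P = 6027.61 / 5421.02 × 100 = 111.1896
Fisher = √(L × P) = √(110.1617 × 111.1896) = 110.6744

110.67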